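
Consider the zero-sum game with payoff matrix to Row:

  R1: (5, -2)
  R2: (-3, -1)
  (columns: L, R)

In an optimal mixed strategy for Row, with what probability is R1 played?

Row minima: R1 → -2, R2 → -3; maximin = -2.
Column maxima: L → 5, R → -1; minimax = -1.
-2 ≠ -1, so there is no saddle point; optimal play is mixed.
Let Row play R1 with probability p. Expected payoff against L: 5p + (-3)(1−p) = 8p − 3; against R: (-2)p + (-1)(1−p) = −p − 1.
Setting these equal: 8p − 3 = −p − 1 ⇒ 9p = 2 ⇒ p = 2/9, and the value is (8)·(2/9) − 3 = -11/9.
For Column: with q = P(L), equating R1's and R2's payoffs gives 7q − 2 = −2q − 1 ⇒ q = 1/9.

2/9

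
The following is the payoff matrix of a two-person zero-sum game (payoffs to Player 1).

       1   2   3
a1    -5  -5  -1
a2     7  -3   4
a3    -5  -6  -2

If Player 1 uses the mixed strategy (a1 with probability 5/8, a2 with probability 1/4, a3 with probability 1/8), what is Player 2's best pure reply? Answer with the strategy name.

If Player 2 plays 1, Player 1's expected payoff is (5/8)·(-5) + (1/4)·7 + (1/8)·(-5) = -2.
If Player 2 plays 2, Player 1's expected payoff is (5/8)·(-5) + (1/4)·(-3) + (1/8)·(-6) = -37/8.
If Player 2 plays 3, Player 1's expected payoff is (5/8)·(-1) + (1/4)·4 + (1/8)·(-2) = 1/8.
Player 2 minimizes Player 1's payoff; the smallest is -37/8, so the best response is 2.

2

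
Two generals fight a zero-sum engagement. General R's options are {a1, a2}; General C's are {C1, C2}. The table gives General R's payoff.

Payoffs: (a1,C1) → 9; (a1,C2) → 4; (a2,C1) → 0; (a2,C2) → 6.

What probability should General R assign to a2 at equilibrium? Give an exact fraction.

5/11

Row minima: a1 → 4, a2 → 0; maximin = 4.
Column maxima: C1 → 9, C2 → 6; minimax = 6.
4 ≠ 6, so there is no saddle point; optimal play is mixed.
Let General R play a1 with probability p. Expected payoff against C1: 9p + 0(1−p) = 9p; against C2: 4p + 6(1−p) = −2p + 6.
Setting these equal: 9p = −2p + 6 ⇒ 11p = 6 ⇒ p = 6/11, and the value is (9)·(6/11) = 54/11.
For General C: with q = P(C1), equating a1's and a2's payoffs gives 5q + 4 = −6q + 6 ⇒ q = 2/11.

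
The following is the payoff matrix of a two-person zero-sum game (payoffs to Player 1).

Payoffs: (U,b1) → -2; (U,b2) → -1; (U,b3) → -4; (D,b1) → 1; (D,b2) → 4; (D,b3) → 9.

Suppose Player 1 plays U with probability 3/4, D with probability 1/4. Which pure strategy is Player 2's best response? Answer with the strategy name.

b1

If Player 2 plays b1, Player 1's expected payoff is (3/4)·(-2) + (1/4)·1 = -5/4.
If Player 2 plays b2, Player 1's expected payoff is (3/4)·(-1) + (1/4)·4 = 1/4.
If Player 2 plays b3, Player 1's expected payoff is (3/4)·(-4) + (1/4)·9 = -3/4.
Player 2 minimizes Player 1's payoff; the smallest is -5/4, so the best response is b1.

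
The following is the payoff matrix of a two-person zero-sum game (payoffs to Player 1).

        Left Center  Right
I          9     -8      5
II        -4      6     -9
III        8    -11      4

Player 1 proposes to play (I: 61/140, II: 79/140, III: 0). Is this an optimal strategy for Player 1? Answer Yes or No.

No

Against Left this mix gives (61/140)·9 + (79/140)·(-4) = 233/140.
Against Center this mix gives (61/140)·(-8) + (79/140)·6 = -1/10.
Against Right this mix gives (61/140)·5 + (79/140)·(-9) = -29/10.
Player 2 will play Right, holding Player 1 to -29/10. Shifting weight toward the row that does better against Right would raise this floor (the equalizing mix achieves -3/2 against both Right and Center), so the proposed strategy is not optimal.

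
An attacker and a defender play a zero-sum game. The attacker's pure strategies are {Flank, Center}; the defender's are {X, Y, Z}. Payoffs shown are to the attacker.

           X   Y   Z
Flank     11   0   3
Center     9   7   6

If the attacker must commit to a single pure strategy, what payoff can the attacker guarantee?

Row minima: Flank → 0, Center → 6.
The best of these is 6.

6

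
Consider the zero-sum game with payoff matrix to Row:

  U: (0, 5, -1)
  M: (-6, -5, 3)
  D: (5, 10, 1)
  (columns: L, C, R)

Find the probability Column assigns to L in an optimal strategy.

2/13

Row minima: U → -1, M → -6, D → 1; maximin = 1.
Column maxima: L → 5, C → 10, R → 3; minimax = 3.
1 ≠ 3, so there is no saddle point; optimal play is mixed.
U is strictly dominated by D, so Row never plays it.
C is strictly dominated by L (it gives Row strictly more in every row), so Column never plays it.
On the remaining 2×2 (M, D vs L, R):
Let Row play M with probability p. Expected payoff against L: (-6)p + 5(1−p) = −11p + 5; against R: 3p + 1(1−p) = 2p + 1.
Setting these equal: −11p + 5 = 2p + 1 ⇒ −13p = -4 ⇒ p = 4/13, and the value is (-11)·(4/13) + 5 = 21/13.
For Column: with q = P(L), equating M's and D's payoffs gives −9q + 3 = 4q + 1 ⇒ q = 2/13.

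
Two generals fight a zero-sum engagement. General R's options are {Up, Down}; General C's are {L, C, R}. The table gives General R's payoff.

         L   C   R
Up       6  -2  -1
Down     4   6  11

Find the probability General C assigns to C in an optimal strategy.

1/5

Row minima: Up → -2, Down → 4; maximin = 4.
Column maxima: L → 6, C → 6, R → 11; minimax = 6.
4 ≠ 6, so there is no saddle point; optimal play is mixed.
R is strictly dominated by C (it gives General R strictly more in every row), so General C never plays it.
On the remaining 2×2 (Up, Down vs L, C):
Let General R play Up with probability p. Expected payoff against L: 6p + 4(1−p) = 2p + 4; against C: (-2)p + 6(1−p) = −8p + 6.
Setting these equal: 2p + 4 = −8p + 6 ⇒ 10p = 2 ⇒ p = 1/5, and the value is (2)·(1/5) + 4 = 22/5.
For General C: with q = P(L), equating Up's and Down's payoffs gives 8q − 2 = −2q + 6 ⇒ q = 4/5.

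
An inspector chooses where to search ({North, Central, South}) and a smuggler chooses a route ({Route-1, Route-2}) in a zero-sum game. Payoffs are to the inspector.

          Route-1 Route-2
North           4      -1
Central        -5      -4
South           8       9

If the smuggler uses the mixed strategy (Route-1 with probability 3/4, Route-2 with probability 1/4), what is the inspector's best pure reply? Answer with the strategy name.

South

Expected payoff of North: (3/4)·4 + (1/4)·(-1) = 11/4.
Expected payoff of Central: (3/4)·(-5) + (1/4)·(-4) = -19/4.
Expected payoff of South: (3/4)·8 + (1/4)·9 = 33/4.
The largest is 33/4, so the inspector's best response is South.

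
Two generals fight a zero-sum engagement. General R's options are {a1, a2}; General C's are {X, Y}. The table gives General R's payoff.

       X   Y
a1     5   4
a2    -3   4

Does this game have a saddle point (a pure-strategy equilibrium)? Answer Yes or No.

Row minima: a1 → 4, a2 → -3; maximin = 4.
Column maxima: X → 5, Y → 4; minimax = 4.
maximin = minimax = 4, so a saddle point exists.

Yes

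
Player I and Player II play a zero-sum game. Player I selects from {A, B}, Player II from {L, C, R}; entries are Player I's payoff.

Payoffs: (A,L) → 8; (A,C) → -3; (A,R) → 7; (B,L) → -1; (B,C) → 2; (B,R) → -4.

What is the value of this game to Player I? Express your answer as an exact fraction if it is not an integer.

1/8

Row minima: A → -3, B → -4; maximin = -3.
Column maxima: L → 8, C → 2, R → 7; minimax = 2.
-3 ≠ 2, so there is no saddle point; optimal play is mixed.
L is strictly dominated by R (it gives Player I strictly more in every row), so Player II never plays it.
On the remaining 2×2 (A, B vs C, R):
Let Player I play A with probability p. Expected payoff against C: (-3)p + 2(1−p) = −5p + 2; against R: 7p + (-4)(1−p) = 11p − 4.
Setting these equal: −5p + 2 = 11p − 4 ⇒ −16p = -6 ⇒ p = 3/8, and the value is (-5)·(3/8) + 2 = 1/8.
For Player II: with q = P(C), equating A's and B's payoffs gives −10q + 7 = 6q − 4 ⇒ q = 11/16.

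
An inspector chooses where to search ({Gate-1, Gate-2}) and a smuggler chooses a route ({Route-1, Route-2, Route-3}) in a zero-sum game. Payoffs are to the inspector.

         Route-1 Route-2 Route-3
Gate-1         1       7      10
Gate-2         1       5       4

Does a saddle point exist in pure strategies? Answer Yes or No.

Row minima: Gate-1 → 1, Gate-2 → 1; maximin = 1.
Column maxima: Route-1 → 1, Route-2 → 7, Route-3 → 10; minimax = 1.
maximin = minimax = 1, so a saddle point exists.

Yes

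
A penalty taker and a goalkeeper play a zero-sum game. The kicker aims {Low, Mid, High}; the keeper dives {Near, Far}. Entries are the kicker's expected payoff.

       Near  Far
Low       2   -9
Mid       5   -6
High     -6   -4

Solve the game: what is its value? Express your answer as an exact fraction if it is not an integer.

-56/13

Row minima: Low → -9, Mid → -6, High → -6; maximin = -6.
Column maxima: Near → 5, Far → -4; minimax = -4.
-6 ≠ -4, so there is no saddle point; optimal play is mixed.
Low is strictly dominated by Mid, so the kicker never plays it.
On the remaining 2×2 (Mid, High vs Near, Far):
Let the kicker play Mid with probability p. Expected payoff against Near: 5p + (-6)(1−p) = 11p − 6; against Far: (-6)p + (-4)(1−p) = −2p − 4.
Setting these equal: 11p − 6 = −2p − 4 ⇒ 13p = 2 ⇒ p = 2/13, and the value is (11)·(2/13) − 6 = -56/13.
For the keeper: with q = P(Near), equating Mid's and High's payoffs gives 11q − 6 = −2q − 4 ⇒ q = 2/13.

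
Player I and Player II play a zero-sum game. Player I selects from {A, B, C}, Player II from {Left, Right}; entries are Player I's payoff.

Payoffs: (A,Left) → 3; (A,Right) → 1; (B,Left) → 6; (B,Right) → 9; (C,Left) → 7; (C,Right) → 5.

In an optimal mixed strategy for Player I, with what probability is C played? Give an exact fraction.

3/5

Row minima: A → 1, B → 6, C → 5; maximin = 6.
Column maxima: Left → 7, Right → 9; minimax = 7.
6 ≠ 7, so there is no saddle point; optimal play is mixed.
A is strictly dominated by B, so Player I never plays it.
On the remaining 2×2 (B, C vs Left, Right):
Let Player I play B with probability p. Expected payoff against Left: 6p + 7(1−p) = −p + 7; against Right: 9p + 5(1−p) = 4p + 5.
Setting these equal: −p + 7 = 4p + 5 ⇒ −5p = -2 ⇒ p = 2/5, and the value is (-1)·(2/5) + 7 = 33/5.
For Player II: with q = P(Left), equating B's and C's payoffs gives −3q + 9 = 2q + 5 ⇒ q = 4/5.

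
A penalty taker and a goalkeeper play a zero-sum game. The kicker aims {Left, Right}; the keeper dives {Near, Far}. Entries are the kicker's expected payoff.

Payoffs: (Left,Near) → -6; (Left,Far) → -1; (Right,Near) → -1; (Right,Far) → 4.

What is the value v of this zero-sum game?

-1

Row minima: Left → -6, Right → -1; maximin = -1.
Column maxima: Near → -1, Far → 4; minimax = -1.
Since maximin = minimax = -1, there is a saddle point and the value is -1.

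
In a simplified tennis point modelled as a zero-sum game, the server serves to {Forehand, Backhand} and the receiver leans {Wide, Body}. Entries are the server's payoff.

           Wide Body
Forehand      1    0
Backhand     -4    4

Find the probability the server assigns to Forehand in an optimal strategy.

Row minima: Forehand → 0, Backhand → -4; maximin = 0.
Column maxima: Wide → 1, Body → 4; minimax = 1.
0 ≠ 1, so there is no saddle point; optimal play is mixed.
Let the server play Forehand with probability p. Expected payoff against Wide: 1p + (-4)(1−p) = 5p − 4; against Body: 0p + 4(1−p) = −4p + 4.
Setting these equal: 5p − 4 = −4p + 4 ⇒ 9p = 8 ⇒ p = 8/9, and the value is (5)·(8/9) − 4 = 4/9.
For the receiver: with q = P(Wide), equating Forehand's and Backhand's payoffs gives q = −8q + 4 ⇒ q = 4/9.

8/9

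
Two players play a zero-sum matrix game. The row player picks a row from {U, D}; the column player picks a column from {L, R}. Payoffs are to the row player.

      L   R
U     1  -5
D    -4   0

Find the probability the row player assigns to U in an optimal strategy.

2/5

Row minima: U → -5, D → -4; maximin = -4.
Column maxima: L → 1, R → 0; minimax = 0.
-4 ≠ 0, so there is no saddle point; optimal play is mixed.
Let the row player play U with probability p. Expected payoff against L: 1p + (-4)(1−p) = 5p − 4; against R: (-5)p + 0(1−p) = −5p.
Setting these equal: 5p − 4 = −5p ⇒ 10p = 4 ⇒ p = 2/5, and the value is (5)·(2/5) − 4 = -2.
For the column player: with q = P(L), equating U's and D's payoffs gives 6q − 5 = −4q ⇒ q = 1/2.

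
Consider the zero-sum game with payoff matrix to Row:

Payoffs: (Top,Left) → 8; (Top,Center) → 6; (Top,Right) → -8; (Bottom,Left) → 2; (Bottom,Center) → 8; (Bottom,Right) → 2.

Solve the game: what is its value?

2

Row minima: Top → -8, Bottom → 2; maximin = 2.
Column maxima: Left → 8, Center → 8, Right → 2; minimax = 2.
Since maximin = minimax = 2, there is a saddle point and the value is 2.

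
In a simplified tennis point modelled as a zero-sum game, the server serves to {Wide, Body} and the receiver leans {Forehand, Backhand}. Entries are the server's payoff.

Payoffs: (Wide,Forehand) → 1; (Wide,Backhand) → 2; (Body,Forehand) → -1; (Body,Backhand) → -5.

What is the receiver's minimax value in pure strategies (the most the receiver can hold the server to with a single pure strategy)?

1

Column maxima: Forehand → 1, Backhand → 2.
The smallest of these is 1.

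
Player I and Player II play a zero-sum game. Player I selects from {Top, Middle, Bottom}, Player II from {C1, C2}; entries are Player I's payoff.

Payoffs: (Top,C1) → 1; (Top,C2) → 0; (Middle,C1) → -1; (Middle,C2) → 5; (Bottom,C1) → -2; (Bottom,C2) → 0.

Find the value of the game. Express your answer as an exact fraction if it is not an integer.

5/7

Row minima: Top → 0, Middle → -1, Bottom → -2; maximin = 0.
Column maxima: C1 → 1, C2 → 5; minimax = 1.
0 ≠ 1, so there is no saddle point; optimal play is mixed.
Bottom is strictly dominated by Middle, so Player I never plays it.
On the remaining 2×2 (Top, Middle vs C1, C2):
Let Player I play Top with probability p. Expected payoff against C1: 1p + (-1)(1−p) = 2p − 1; against C2: 0p + 5(1−p) = −5p + 5.
Setting these equal: 2p − 1 = −5p + 5 ⇒ 7p = 6 ⇒ p = 6/7, and the value is (2)·(6/7) − 1 = 5/7.
For Player II: with q = P(C1), equating Top's and Middle's payoffs gives q = −6q + 5 ⇒ q = 5/7.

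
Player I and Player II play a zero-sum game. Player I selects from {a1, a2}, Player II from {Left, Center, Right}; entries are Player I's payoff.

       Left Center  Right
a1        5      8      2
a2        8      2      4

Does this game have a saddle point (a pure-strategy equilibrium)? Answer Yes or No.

No

Row minima: a1 → 2, a2 → 2; maximin = 2.
Column maxima: Left → 8, Center → 8, Right → 4; minimax = 4.
2 ≠ 4, so no pure-strategy equilibrium exists.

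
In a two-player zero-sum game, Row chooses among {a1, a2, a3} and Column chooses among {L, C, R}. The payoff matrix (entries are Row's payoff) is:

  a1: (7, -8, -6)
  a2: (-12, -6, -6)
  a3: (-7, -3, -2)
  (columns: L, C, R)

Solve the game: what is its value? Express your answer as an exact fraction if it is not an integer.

-77/19

Row minima: a1 → -8, a2 → -12, a3 → -7; maximin = -7.
Column maxima: L → 7, C → -3, R → -2; minimax = -3.
-7 ≠ -3, so there is no saddle point; optimal play is mixed.
a2 is strictly dominated by a3, so Row never plays it.
With a2 eliminated, R is strictly dominated by C (it gives Row strictly more in every remaining row), so Column never plays it.
On the remaining 2×2 (a1, a3 vs L, C):
Let Row play a1 with probability p. Expected payoff against L: 7p + (-7)(1−p) = 14p − 7; against C: (-8)p + (-3)(1−p) = −5p − 3.
Setting these equal: 14p − 7 = −5p − 3 ⇒ 19p = 4 ⇒ p = 4/19, and the value is (14)·(4/19) − 7 = -77/19.
For Column: with q = P(L), equating a1's and a3's payoffs gives 15q − 8 = −4q − 3 ⇒ q = 5/19.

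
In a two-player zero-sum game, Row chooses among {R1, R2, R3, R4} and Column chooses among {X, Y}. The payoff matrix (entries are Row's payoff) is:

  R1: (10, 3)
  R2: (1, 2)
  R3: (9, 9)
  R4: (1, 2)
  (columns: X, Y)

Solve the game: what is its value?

9

Row minima: R1 → 3, R2 → 1, R3 → 9, R4 → 1; maximin = 9.
Column maxima: X → 10, Y → 9; minimax = 9.
Since maximin = minimax = 9, there is a saddle point and the value is 9.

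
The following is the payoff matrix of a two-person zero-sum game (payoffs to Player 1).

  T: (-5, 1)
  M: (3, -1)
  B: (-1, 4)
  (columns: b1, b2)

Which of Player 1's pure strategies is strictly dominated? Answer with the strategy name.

B gives a strictly higher payoff than T against every column: -1 > -5, 4 > 1.
So T is strictly dominated and Player 1 never plays it.

T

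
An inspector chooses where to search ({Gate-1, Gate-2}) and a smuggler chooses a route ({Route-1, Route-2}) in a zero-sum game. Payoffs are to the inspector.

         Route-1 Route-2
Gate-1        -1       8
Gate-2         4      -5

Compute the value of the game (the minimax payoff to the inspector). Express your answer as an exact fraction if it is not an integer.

Row minima: Gate-1 → -1, Gate-2 → -5; maximin = -1.
Column maxima: Route-1 → 4, Route-2 → 8; minimax = 4.
-1 ≠ 4, so there is no saddle point; optimal play is mixed.
Let the inspector play Gate-1 with probability p. Expected payoff against Route-1: (-1)p + 4(1−p) = −5p + 4; against Route-2: 8p + (-5)(1−p) = 13p − 5.
Setting these equal: −5p + 4 = 13p − 5 ⇒ −18p = -9 ⇒ p = 1/2, and the value is (-5)·(1/2) + 4 = 3/2.
For the smuggler: with q = P(Route-1), equating Gate-1's and Gate-2's payoffs gives −9q + 8 = 9q − 5 ⇒ q = 13/18.

3/2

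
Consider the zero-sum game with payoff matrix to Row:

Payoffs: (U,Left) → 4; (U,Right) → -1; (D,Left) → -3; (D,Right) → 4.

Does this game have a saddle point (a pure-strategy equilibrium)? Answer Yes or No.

Row minima: U → -1, D → -3; maximin = -1.
Column maxima: Left → 4, Right → 4; minimax = 4.
-1 ≠ 4, so no pure-strategy equilibrium exists.

No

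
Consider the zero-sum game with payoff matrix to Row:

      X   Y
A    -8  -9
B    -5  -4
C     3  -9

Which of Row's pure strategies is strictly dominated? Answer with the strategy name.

B gives a strictly higher payoff than A against every column: -5 > -8, -4 > -9.
So A is strictly dominated and Row never plays it.

A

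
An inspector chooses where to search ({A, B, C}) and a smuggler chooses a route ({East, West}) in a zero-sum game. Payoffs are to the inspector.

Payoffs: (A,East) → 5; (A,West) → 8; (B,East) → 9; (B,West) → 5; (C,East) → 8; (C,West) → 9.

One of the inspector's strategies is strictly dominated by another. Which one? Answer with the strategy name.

C gives a strictly higher payoff than A against every column: 8 > 5, 9 > 8.
So A is strictly dominated and the inspector never plays it.

A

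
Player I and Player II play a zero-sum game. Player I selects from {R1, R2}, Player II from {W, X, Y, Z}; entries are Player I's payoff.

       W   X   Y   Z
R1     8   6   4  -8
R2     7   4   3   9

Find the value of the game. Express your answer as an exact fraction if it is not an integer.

Row minima: R1 → -8, R2 → 3; maximin = 3.
Column maxima: W → 8, X → 6, Y → 4, Z → 9; minimax = 4.
3 ≠ 4, so there is no saddle point; optimal play is mixed.
W is strictly dominated by X (it gives Player I strictly more in every row), so Player II never plays it.
X is strictly dominated by Y (it gives Player I strictly more in every row), so Player II never plays it.
On the remaining 2×2 (R1, R2 vs Y, Z):
Let Player I play R1 with probability p. Expected payoff against Y: 4p + 3(1−p) = p + 3; against Z: (-8)p + 9(1−p) = −17p + 9.
Setting these equal: p + 3 = −17p + 9 ⇒ 18p = 6 ⇒ p = 1/3, and the value is (1)·(1/3) + 3 = 10/3.
For Player II: with q = P(Y), equating R1's and R2's payoffs gives 12q − 8 = −6q + 9 ⇒ q = 17/18.

10/3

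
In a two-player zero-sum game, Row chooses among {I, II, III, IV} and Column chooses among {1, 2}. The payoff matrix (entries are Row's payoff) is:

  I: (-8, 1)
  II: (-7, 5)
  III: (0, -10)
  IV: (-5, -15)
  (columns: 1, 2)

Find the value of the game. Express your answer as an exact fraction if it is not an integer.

Row minima: I → -8, II → -7, III → -10, IV → -15; maximin = -7.
Column maxima: 1 → 0, 2 → 5; minimax = 0.
-7 ≠ 0, so there is no saddle point; optimal play is mixed.
I is strictly dominated by II, so Row never plays it.
IV is strictly dominated by III, so Row never plays it.
On the remaining 2×2 (II, III vs 1, 2):
Let Row play II with probability p. Expected payoff against 1: (-7)p + 0(1−p) = −7p; against 2: 5p + (-10)(1−p) = 15p − 10.
Setting these equal: −7p = 15p − 10 ⇒ −22p = -10 ⇒ p = 5/11, and the value is (-7)·(5/11) = -35/11.
For Column: with q = P(1), equating II's and III's payoffs gives −12q + 5 = 10q − 10 ⇒ q = 15/22.

-35/11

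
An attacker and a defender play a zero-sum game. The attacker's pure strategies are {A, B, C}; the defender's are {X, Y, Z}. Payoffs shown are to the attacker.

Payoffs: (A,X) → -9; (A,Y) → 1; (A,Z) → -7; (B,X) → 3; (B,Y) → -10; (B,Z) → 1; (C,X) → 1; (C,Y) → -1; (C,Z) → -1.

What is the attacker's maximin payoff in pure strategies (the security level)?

Row minima: A → -9, B → -10, C → -1.
The best of these is -1.

-1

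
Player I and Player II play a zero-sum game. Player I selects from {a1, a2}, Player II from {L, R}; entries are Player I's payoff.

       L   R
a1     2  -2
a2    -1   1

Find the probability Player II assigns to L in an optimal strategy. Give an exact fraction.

1/2

Row minima: a1 → -2, a2 → -1; maximin = -1.
Column maxima: L → 2, R → 1; minimax = 1.
-1 ≠ 1, so there is no saddle point; optimal play is mixed.
Let Player I play a1 with probability p. Expected payoff against L: 2p + (-1)(1−p) = 3p − 1; against R: (-2)p + 1(1−p) = −3p + 1.
Setting these equal: 3p − 1 = −3p + 1 ⇒ 6p = 2 ⇒ p = 1/3, and the value is (3)·(1/3) − 1 = 0.
For Player II: with q = P(L), equating a1's and a2's payoffs gives 4q − 2 = −2q + 1 ⇒ q = 1/2.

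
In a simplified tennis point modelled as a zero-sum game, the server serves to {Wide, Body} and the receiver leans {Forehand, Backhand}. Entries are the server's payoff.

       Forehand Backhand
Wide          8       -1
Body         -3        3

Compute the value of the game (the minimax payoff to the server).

Row minima: Wide → -1, Body → -3; maximin = -1.
Column maxima: Forehand → 8, Backhand → 3; minimax = 3.
-1 ≠ 3, so there is no saddle point; optimal play is mixed.
Let the server play Wide with probability p. Expected payoff against Forehand: 8p + (-3)(1−p) = 11p − 3; against Backhand: (-1)p + 3(1−p) = −4p + 3.
Setting these equal: 11p − 3 = −4p + 3 ⇒ 15p = 6 ⇒ p = 2/5, and the value is (11)·(2/5) − 3 = 7/5.
For the receiver: with q = P(Forehand), equating Wide's and Body's payoffs gives 9q − 1 = −6q + 3 ⇒ q = 4/15.

7/5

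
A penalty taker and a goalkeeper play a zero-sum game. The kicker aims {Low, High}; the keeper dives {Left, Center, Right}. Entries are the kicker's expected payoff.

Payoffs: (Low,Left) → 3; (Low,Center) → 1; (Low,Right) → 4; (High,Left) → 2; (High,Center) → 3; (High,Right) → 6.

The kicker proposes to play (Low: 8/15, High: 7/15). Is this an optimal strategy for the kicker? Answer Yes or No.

No

Against Left this mix gives (8/15)·3 + (7/15)·2 = 38/15.
Against Center this mix gives (8/15)·1 + (7/15)·3 = 29/15.
Against Right this mix gives (8/15)·4 + (7/15)·6 = 74/15.
The keeper will play Center, holding the kicker to 29/15. Shifting weight toward the row that does better against Center would raise this floor (the equalizing mix achieves 7/3 against both Center and Left), so the proposed strategy is not optimal.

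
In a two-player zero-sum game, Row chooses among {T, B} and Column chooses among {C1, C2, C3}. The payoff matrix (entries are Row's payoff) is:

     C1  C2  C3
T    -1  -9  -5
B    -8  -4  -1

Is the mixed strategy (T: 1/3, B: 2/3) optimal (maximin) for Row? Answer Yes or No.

Against C1 this mix gives (1/3)·(-1) + (2/3)·(-8) = -17/3.
Against C2 this mix gives (1/3)·(-9) + (2/3)·(-4) = -17/3.
Against C3 this mix gives (1/3)·(-5) + (2/3)·(-1) = -7/3.
All of Column's active replies (C1, C2) yield -17/3, and no column does worse for Row. The mix makes Column indifferent and guarantees -17/3, so it is optimal.

Yes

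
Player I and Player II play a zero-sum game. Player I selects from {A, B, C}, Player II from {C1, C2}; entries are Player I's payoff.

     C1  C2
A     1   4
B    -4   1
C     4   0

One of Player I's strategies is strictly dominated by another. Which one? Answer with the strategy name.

B

A gives a strictly higher payoff than B against every column: 1 > -4, 4 > 1.
So B is strictly dominated and Player I never plays it.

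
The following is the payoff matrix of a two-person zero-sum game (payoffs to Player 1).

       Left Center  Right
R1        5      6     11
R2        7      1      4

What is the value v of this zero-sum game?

Row minima: R1 → 5, R2 → 1; maximin = 5.
Column maxima: Left → 7, Center → 6, Right → 11; minimax = 6.
5 ≠ 6, so there is no saddle point; optimal play is mixed.
Right is strictly dominated by Center (it gives Player 1 strictly more in every row), so Player 2 never plays it.
On the remaining 2×2 (R1, R2 vs Left, Center):
Let Player 1 play R1 with probability p. Expected payoff against Left: 5p + 7(1−p) = −2p + 7; against Center: 6p + 1(1−p) = 5p + 1.
Setting these equal: −2p + 7 = 5p + 1 ⇒ −7p = -6 ⇒ p = 6/7, and the value is (-2)·(6/7) + 7 = 37/7.
For Player 2: with q = P(Left), equating R1's and R2's payoffs gives −q + 6 = 6q + 1 ⇒ q = 5/7.

37/7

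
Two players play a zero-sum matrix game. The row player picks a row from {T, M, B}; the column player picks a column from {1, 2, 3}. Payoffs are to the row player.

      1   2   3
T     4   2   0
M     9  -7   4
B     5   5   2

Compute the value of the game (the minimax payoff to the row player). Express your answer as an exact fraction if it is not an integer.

Row minima: T → 0, M → -7, B → 2; maximin = 2.
Column maxima: 1 → 9, 2 → 5, 3 → 4; minimax = 4.
2 ≠ 4, so there is no saddle point; optimal play is mixed.
T is strictly dominated by B, so the row player never plays it.
1 is strictly dominated by 3 (it gives the row player strictly more in every row), so the column player never plays it.
On the remaining 2×2 (M, B vs 2, 3):
Let the row player play M with probability p. Expected payoff against 2: (-7)p + 5(1−p) = −12p + 5; against 3: 4p + 2(1−p) = 2p + 2.
Setting these equal: −12p + 5 = 2p + 2 ⇒ −14p = -3 ⇒ p = 3/14, and the value is (-12)·(3/14) + 5 = 17/7.
For the column player: with q = P(2), equating M's and B's payoffs gives −11q + 4 = 3q + 2 ⇒ q = 1/7.

17/7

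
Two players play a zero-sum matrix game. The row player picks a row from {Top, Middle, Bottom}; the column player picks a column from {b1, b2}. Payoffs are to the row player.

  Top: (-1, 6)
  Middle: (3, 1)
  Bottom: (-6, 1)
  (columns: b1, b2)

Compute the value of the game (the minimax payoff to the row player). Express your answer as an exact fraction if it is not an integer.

Row minima: Top → -1, Middle → 1, Bottom → -6; maximin = 1.
Column maxima: b1 → 3, b2 → 6; minimax = 3.
1 ≠ 3, so there is no saddle point; optimal play is mixed.
Bottom is strictly dominated by Top, so the row player never plays it.
On the remaining 2×2 (Top, Middle vs b1, b2):
Let the row player play Top with probability p. Expected payoff against b1: (-1)p + 3(1−p) = −4p + 3; against b2: 6p + 1(1−p) = 5p + 1.
Setting these equal: −4p + 3 = 5p + 1 ⇒ −9p = -2 ⇒ p = 2/9, and the value is (-4)·(2/9) + 3 = 19/9.
For the column player: with q = P(b1), equating Top's and Middle's payoffs gives −7q + 6 = 2q + 1 ⇒ q = 5/9.

19/9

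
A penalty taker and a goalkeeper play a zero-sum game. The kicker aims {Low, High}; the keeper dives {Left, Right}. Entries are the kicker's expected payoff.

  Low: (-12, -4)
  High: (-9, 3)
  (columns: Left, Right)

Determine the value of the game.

-9

Row minima: Low → -12, High → -9; maximin = -9.
Column maxima: Left → -9, Right → 3; minimax = -9.
Since maximin = minimax = -9, there is a saddle point and the value is -9.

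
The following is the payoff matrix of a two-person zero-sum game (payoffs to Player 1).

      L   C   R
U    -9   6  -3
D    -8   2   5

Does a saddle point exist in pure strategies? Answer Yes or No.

Yes

Row minima: U → -9, D → -8; maximin = -8.
Column maxima: L → -8, C → 6, R → 5; minimax = -8.
maximin = minimax = -8, so a saddle point exists.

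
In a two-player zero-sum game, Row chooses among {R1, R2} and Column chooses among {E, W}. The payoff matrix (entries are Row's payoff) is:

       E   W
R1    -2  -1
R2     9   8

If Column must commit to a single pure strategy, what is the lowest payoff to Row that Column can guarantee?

Column maxima: E → 9, W → 8.
The smallest of these is 8.

8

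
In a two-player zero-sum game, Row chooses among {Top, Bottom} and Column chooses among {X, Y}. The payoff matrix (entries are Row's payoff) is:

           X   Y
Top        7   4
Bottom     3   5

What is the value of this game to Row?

Row minima: Top → 4, Bottom → 3; maximin = 4.
Column maxima: X → 7, Y → 5; minimax = 5.
4 ≠ 5, so there is no saddle point; optimal play is mixed.
Let Row play Top with probability p. Expected payoff against X: 7p + 3(1−p) = 4p + 3; against Y: 4p + 5(1−p) = −p + 5.
Setting these equal: 4p + 3 = −p + 5 ⇒ 5p = 2 ⇒ p = 2/5, and the value is (4)·(2/5) + 3 = 23/5.
For Column: with q = P(X), equating Top's and Bottom's payoffs gives 3q + 4 = −2q + 5 ⇒ q = 1/5.

23/5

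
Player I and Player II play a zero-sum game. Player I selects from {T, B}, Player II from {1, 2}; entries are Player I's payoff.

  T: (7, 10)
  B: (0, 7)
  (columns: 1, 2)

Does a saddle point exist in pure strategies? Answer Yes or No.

Row minima: T → 7, B → 0; maximin = 7.
Column maxima: 1 → 7, 2 → 10; minimax = 7.
maximin = minimax = 7, so a saddle point exists.

Yes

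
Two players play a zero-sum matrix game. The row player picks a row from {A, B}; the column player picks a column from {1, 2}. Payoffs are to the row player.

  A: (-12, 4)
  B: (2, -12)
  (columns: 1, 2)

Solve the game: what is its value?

-68/15

Row minima: A → -12, B → -12; maximin = -12.
Column maxima: 1 → 2, 2 → 4; minimax = 2.
-12 ≠ 2, so there is no saddle point; optimal play is mixed.
Let the row player play A with probability p. Expected payoff against 1: (-12)p + 2(1−p) = −14p + 2; against 2: 4p + (-12)(1−p) = 16p − 12.
Setting these equal: −14p + 2 = 16p − 12 ⇒ −30p = -14 ⇒ p = 7/15, and the value is (-14)·(7/15) + 2 = -68/15.
For the column player: with q = P(1), equating A's and B's payoffs gives −16q + 4 = 14q − 12 ⇒ q = 8/15.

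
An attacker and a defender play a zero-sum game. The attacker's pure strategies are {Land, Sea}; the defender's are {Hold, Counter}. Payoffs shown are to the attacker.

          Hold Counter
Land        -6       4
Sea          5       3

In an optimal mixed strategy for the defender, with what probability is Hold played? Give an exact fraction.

Row minima: Land → -6, Sea → 3; maximin = 3.
Column maxima: Hold → 5, Counter → 4; minimax = 4.
3 ≠ 4, so there is no saddle point; optimal play is mixed.
Let the attacker play Land with probability p. Expected payoff against Hold: (-6)p + 5(1−p) = −11p + 5; against Counter: 4p + 3(1−p) = p + 3.
Setting these equal: −11p + 5 = p + 3 ⇒ −12p = -2 ⇒ p = 1/6, and the value is (-11)·(1/6) + 5 = 19/6.
For the defender: with q = P(Hold), equating Land's and Sea's payoffs gives −10q + 4 = 2q + 3 ⇒ q = 1/12.

1/12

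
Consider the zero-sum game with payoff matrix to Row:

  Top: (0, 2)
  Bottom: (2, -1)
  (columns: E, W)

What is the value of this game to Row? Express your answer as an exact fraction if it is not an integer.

4/5

Row minima: Top → 0, Bottom → -1; maximin = 0.
Column maxima: E → 2, W → 2; minimax = 2.
0 ≠ 2, so there is no saddle point; optimal play is mixed.
Let Row play Top with probability p. Expected payoff against E: 0p + 2(1−p) = −2p + 2; against W: 2p + (-1)(1−p) = 3p − 1.
Setting these equal: −2p + 2 = 3p − 1 ⇒ −5p = -3 ⇒ p = 3/5, and the value is (-2)·(3/5) + 2 = 4/5.
For Column: with q = P(E), equating Top's and Bottom's payoffs gives −2q + 2 = 3q − 1 ⇒ q = 3/5.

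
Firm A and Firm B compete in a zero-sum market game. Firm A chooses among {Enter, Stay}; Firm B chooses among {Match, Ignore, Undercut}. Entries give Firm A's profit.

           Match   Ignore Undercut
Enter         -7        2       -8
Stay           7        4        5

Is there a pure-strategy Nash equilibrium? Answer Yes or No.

Yes

Row minima: Enter → -8, Stay → 4; maximin = 4.
Column maxima: Match → 7, Ignore → 4, Undercut → 5; minimax = 4.
maximin = minimax = 4, so a saddle point exists.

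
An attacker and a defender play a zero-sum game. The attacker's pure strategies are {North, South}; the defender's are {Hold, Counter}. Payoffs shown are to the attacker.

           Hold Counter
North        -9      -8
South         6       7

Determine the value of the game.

Row minima: North → -9, South → 6; maximin = 6.
Column maxima: Hold → 6, Counter → 7; minimax = 6.
Since maximin = minimax = 6, there is a saddle point and the value is 6.

6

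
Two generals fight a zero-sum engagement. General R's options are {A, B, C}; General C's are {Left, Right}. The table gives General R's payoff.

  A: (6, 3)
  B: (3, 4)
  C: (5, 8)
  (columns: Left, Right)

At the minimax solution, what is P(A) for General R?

Row minima: A → 3, B → 3, C → 5; maximin = 5.
Column maxima: Left → 6, Right → 8; minimax = 6.
5 ≠ 6, so there is no saddle point; optimal play is mixed.
B is strictly dominated by C, so General R never plays it.
On the remaining 2×2 (A, C vs Left, Right):
Let General R play A with probability p. Expected payoff against Left: 6p + 5(1−p) = p + 5; against Right: 3p + 8(1−p) = −5p + 8.
Setting these equal: p + 5 = −5p + 8 ⇒ 6p = 3 ⇒ p = 1/2, and the value is (1)·(1/2) + 5 = 11/2.
For General C: with q = P(Left), equating A's and C's payoffs gives 3q + 3 = −3q + 8 ⇒ q = 5/6.

1/2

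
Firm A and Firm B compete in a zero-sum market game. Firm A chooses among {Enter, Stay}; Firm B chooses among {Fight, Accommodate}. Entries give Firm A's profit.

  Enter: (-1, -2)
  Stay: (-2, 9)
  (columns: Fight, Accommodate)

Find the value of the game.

-13/12

Row minima: Enter → -2, Stay → -2; maximin = -2.
Column maxima: Fight → -1, Accommodate → 9; minimax = -1.
-2 ≠ -1, so there is no saddle point; optimal play is mixed.
Let Firm A play Enter with probability p. Expected payoff against Fight: (-1)p + (-2)(1−p) = p − 2; against Accommodate: (-2)p + 9(1−p) = −11p + 9.
Setting these equal: p − 2 = −11p + 9 ⇒ 12p = 11 ⇒ p = 11/12, and the value is (1)·(11/12) − 2 = -13/12.
For Firm B: with q = P(Fight), equating Enter's and Stay's payoffs gives q − 2 = −11q + 9 ⇒ q = 11/12.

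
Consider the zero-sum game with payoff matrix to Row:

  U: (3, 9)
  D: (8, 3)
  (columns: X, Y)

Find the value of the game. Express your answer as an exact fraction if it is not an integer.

Row minima: U → 3, D → 3; maximin = 3.
Column maxima: X → 8, Y → 9; minimax = 8.
3 ≠ 8, so there is no saddle point; optimal play is mixed.
Let Row play U with probability p. Expected payoff against X: 3p + 8(1−p) = −5p + 8; against Y: 9p + 3(1−p) = 6p + 3.
Setting these equal: −5p + 8 = 6p + 3 ⇒ −11p = -5 ⇒ p = 5/11, and the value is (-5)·(5/11) + 8 = 63/11.
For Column: with q = P(X), equating U's and D's payoffs gives −6q + 9 = 5q + 3 ⇒ q = 6/11.

63/11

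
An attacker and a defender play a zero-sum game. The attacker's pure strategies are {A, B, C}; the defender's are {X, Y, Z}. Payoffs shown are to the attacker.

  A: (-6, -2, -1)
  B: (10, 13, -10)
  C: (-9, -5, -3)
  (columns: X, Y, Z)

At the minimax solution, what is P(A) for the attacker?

4/5

Row minima: A → -6, B → -10, C → -9; maximin = -6.
Column maxima: X → 10, Y → 13, Z → -1; minimax = -1.
-6 ≠ -1, so there is no saddle point; optimal play is mixed.
C is strictly dominated by A, so the attacker never plays it.
Y is strictly dominated by X (it gives the attacker strictly more in every row), so the defender never plays it.
On the remaining 2×2 (A, B vs X, Z):
Let the attacker play A with probability p. Expected payoff against X: (-6)p + 10(1−p) = −16p + 10; against Z: (-1)p + (-10)(1−p) = 9p − 10.
Setting these equal: −16p + 10 = 9p − 10 ⇒ −25p = -20 ⇒ p = 4/5, and the value is (-16)·(4/5) + 10 = -14/5.
For the defender: with q = P(X), equating A's and B's payoffs gives −5q − 1 = 20q − 10 ⇒ q = 9/25.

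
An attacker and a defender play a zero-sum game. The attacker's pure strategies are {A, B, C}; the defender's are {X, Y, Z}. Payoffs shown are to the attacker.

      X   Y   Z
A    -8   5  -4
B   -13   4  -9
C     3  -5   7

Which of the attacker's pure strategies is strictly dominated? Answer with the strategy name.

A gives a strictly higher payoff than B against every column: -8 > -13, 5 > 4, -4 > -9.
So B is strictly dominated and the attacker never plays it.

B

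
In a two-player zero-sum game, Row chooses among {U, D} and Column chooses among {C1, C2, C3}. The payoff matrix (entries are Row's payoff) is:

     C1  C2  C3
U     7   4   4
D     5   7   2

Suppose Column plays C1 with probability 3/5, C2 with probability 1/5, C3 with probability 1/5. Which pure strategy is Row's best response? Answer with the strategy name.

U

Expected payoff of U: (3/5)·7 + (1/5)·4 + (1/5)·4 = 29/5.
Expected payoff of D: (3/5)·5 + (1/5)·7 + (1/5)·2 = 24/5.
The largest is 29/5, so Row's best response is U.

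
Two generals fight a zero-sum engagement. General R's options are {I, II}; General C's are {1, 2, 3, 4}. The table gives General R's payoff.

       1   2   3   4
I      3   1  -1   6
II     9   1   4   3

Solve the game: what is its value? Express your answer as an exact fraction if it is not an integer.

Row minima: I → -1, II → 1; maximin = 1.
Column maxima: 1 → 9, 2 → 1, 3 → 4, 4 → 6; minimax = 1.
Since maximin = minimax = 1, there is a saddle point and the value is 1.

1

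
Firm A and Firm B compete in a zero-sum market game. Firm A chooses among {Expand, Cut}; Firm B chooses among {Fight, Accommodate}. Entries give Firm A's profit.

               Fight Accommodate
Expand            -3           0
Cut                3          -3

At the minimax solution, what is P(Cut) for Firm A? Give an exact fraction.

1/3

Row minima: Expand → -3, Cut → -3; maximin = -3.
Column maxima: Fight → 3, Accommodate → 0; minimax = 0.
-3 ≠ 0, so there is no saddle point; optimal play is mixed.
Let Firm A play Expand with probability p. Expected payoff against Fight: (-3)p + 3(1−p) = −6p + 3; against Accommodate: 0p + (-3)(1−p) = 3p − 3.
Setting these equal: −6p + 3 = 3p − 3 ⇒ −9p = -6 ⇒ p = 2/3, and the value is (-6)·(2/3) + 3 = -1.
For Firm B: with q = P(Fight), equating Expand's and Cut's payoffs gives −3q = 6q − 3 ⇒ q = 1/3.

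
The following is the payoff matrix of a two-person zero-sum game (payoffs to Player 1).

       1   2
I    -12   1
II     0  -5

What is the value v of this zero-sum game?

Row minima: I → -12, II → -5; maximin = -5.
Column maxima: 1 → 0, 2 → 1; minimax = 0.
-5 ≠ 0, so there is no saddle point; optimal play is mixed.
Let Player 1 play I with probability p. Expected payoff against 1: (-12)p + 0(1−p) = −12p; against 2: 1p + (-5)(1−p) = 6p − 5.
Setting these equal: −12p = 6p − 5 ⇒ −18p = -5 ⇒ p = 5/18, and the value is (-12)·(5/18) = -10/3.
For Player 2: with q = P(1), equating I's and II's payoffs gives −13q + 1 = 5q − 5 ⇒ q = 1/3.

-10/3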